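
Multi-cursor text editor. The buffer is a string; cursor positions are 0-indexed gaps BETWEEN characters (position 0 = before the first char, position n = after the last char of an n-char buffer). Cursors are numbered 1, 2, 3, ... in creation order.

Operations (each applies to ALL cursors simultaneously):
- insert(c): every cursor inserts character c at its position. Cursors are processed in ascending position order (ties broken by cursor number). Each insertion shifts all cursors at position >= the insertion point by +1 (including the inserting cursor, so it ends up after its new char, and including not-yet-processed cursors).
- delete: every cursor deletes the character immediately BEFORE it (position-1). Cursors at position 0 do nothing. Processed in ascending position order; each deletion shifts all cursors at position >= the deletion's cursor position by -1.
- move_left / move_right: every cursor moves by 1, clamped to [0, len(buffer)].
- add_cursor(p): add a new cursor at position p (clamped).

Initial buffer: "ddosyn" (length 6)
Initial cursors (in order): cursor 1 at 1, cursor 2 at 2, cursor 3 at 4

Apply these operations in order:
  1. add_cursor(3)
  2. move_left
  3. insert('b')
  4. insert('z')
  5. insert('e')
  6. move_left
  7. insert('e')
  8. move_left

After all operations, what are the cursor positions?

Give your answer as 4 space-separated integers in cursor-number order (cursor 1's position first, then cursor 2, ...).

Answer: 2 7 17 12

Derivation:
After op 1 (add_cursor(3)): buffer="ddosyn" (len 6), cursors c1@1 c2@2 c4@3 c3@4, authorship ......
After op 2 (move_left): buffer="ddosyn" (len 6), cursors c1@0 c2@1 c4@2 c3@3, authorship ......
After op 3 (insert('b')): buffer="bdbdbobsyn" (len 10), cursors c1@1 c2@3 c4@5 c3@7, authorship 1.2.4.3...
After op 4 (insert('z')): buffer="bzdbzdbzobzsyn" (len 14), cursors c1@2 c2@5 c4@8 c3@11, authorship 11.22.44.33...
After op 5 (insert('e')): buffer="bzedbzedbzeobzesyn" (len 18), cursors c1@3 c2@7 c4@11 c3@15, authorship 111.222.444.333...
After op 6 (move_left): buffer="bzedbzedbzeobzesyn" (len 18), cursors c1@2 c2@6 c4@10 c3@14, authorship 111.222.444.333...
After op 7 (insert('e')): buffer="bzeedbzeedbzeeobzeesyn" (len 22), cursors c1@3 c2@8 c4@13 c3@18, authorship 1111.2222.4444.3333...
After op 8 (move_left): buffer="bzeedbzeedbzeeobzeesyn" (len 22), cursors c1@2 c2@7 c4@12 c3@17, authorship 1111.2222.4444.3333...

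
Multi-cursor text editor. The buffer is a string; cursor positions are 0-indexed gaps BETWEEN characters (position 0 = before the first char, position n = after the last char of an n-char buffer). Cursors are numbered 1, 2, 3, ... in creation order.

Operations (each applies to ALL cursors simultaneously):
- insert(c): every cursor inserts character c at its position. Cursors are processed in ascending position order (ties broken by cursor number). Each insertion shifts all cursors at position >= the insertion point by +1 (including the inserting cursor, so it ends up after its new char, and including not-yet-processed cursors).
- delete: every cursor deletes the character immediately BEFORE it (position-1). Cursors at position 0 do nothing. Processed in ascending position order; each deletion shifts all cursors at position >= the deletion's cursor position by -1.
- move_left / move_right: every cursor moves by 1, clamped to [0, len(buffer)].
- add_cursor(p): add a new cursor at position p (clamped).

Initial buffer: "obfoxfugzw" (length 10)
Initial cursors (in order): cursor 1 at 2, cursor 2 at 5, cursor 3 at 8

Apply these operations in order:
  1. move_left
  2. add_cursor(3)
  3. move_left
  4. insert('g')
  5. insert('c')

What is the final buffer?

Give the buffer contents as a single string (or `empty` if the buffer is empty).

Answer: gcobgcfgcoxfgcugzw

Derivation:
After op 1 (move_left): buffer="obfoxfugzw" (len 10), cursors c1@1 c2@4 c3@7, authorship ..........
After op 2 (add_cursor(3)): buffer="obfoxfugzw" (len 10), cursors c1@1 c4@3 c2@4 c3@7, authorship ..........
After op 3 (move_left): buffer="obfoxfugzw" (len 10), cursors c1@0 c4@2 c2@3 c3@6, authorship ..........
After op 4 (insert('g')): buffer="gobgfgoxfgugzw" (len 14), cursors c1@1 c4@4 c2@6 c3@10, authorship 1..4.2...3....
After op 5 (insert('c')): buffer="gcobgcfgcoxfgcugzw" (len 18), cursors c1@2 c4@6 c2@9 c3@14, authorship 11..44.22...33....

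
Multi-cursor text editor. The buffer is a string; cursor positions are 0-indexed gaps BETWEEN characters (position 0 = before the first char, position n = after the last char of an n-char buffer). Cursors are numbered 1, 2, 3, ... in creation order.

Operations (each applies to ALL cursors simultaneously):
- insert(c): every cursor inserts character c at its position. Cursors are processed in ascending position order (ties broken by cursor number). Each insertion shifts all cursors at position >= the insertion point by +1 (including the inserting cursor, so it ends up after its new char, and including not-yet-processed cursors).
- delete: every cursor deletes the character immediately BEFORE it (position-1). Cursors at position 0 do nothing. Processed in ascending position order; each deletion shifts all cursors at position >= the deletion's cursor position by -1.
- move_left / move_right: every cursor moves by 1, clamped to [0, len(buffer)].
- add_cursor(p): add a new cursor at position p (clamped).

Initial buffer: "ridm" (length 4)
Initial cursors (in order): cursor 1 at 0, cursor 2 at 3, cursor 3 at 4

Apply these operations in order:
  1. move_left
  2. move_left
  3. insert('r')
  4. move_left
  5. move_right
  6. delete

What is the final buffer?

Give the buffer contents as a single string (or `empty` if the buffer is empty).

After op 1 (move_left): buffer="ridm" (len 4), cursors c1@0 c2@2 c3@3, authorship ....
After op 2 (move_left): buffer="ridm" (len 4), cursors c1@0 c2@1 c3@2, authorship ....
After op 3 (insert('r')): buffer="rrrirdm" (len 7), cursors c1@1 c2@3 c3@5, authorship 1.2.3..
After op 4 (move_left): buffer="rrrirdm" (len 7), cursors c1@0 c2@2 c3@4, authorship 1.2.3..
After op 5 (move_right): buffer="rrrirdm" (len 7), cursors c1@1 c2@3 c3@5, authorship 1.2.3..
After op 6 (delete): buffer="ridm" (len 4), cursors c1@0 c2@1 c3@2, authorship ....

Answer: ridm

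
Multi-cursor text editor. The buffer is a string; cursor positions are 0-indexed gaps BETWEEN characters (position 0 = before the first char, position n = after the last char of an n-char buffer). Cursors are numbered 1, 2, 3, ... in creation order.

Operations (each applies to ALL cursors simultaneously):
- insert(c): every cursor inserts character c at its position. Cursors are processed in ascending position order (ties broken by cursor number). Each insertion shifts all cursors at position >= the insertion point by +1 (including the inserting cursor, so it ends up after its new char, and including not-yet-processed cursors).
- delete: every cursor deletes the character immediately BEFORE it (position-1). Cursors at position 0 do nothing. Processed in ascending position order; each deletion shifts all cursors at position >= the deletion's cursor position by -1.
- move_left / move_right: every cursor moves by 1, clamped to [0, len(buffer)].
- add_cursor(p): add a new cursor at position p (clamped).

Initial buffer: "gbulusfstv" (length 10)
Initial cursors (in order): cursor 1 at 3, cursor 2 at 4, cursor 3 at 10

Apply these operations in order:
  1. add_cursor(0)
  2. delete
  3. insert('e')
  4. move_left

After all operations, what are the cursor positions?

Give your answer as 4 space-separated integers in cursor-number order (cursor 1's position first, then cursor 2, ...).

After op 1 (add_cursor(0)): buffer="gbulusfstv" (len 10), cursors c4@0 c1@3 c2@4 c3@10, authorship ..........
After op 2 (delete): buffer="gbusfst" (len 7), cursors c4@0 c1@2 c2@2 c3@7, authorship .......
After op 3 (insert('e')): buffer="egbeeusfste" (len 11), cursors c4@1 c1@5 c2@5 c3@11, authorship 4..12.....3
After op 4 (move_left): buffer="egbeeusfste" (len 11), cursors c4@0 c1@4 c2@4 c3@10, authorship 4..12.....3

Answer: 4 4 10 0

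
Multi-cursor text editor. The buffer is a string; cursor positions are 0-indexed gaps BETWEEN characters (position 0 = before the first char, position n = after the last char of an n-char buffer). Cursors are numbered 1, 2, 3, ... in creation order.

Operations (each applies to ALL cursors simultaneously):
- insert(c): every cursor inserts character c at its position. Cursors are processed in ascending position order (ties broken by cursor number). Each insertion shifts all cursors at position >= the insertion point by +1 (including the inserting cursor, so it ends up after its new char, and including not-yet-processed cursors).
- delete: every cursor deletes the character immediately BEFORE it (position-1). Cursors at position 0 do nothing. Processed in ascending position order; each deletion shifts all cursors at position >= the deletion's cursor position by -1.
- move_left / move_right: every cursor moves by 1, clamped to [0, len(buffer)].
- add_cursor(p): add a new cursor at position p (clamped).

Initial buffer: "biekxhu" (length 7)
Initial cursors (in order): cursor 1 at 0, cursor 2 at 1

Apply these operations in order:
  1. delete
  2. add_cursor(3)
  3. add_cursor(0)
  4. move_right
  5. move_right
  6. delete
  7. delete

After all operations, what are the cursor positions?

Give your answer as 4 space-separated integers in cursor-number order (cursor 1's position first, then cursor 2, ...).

Answer: 0 0 1 0

Derivation:
After op 1 (delete): buffer="iekxhu" (len 6), cursors c1@0 c2@0, authorship ......
After op 2 (add_cursor(3)): buffer="iekxhu" (len 6), cursors c1@0 c2@0 c3@3, authorship ......
After op 3 (add_cursor(0)): buffer="iekxhu" (len 6), cursors c1@0 c2@0 c4@0 c3@3, authorship ......
After op 4 (move_right): buffer="iekxhu" (len 6), cursors c1@1 c2@1 c4@1 c3@4, authorship ......
After op 5 (move_right): buffer="iekxhu" (len 6), cursors c1@2 c2@2 c4@2 c3@5, authorship ......
After op 6 (delete): buffer="kxu" (len 3), cursors c1@0 c2@0 c4@0 c3@2, authorship ...
After op 7 (delete): buffer="ku" (len 2), cursors c1@0 c2@0 c4@0 c3@1, authorship ..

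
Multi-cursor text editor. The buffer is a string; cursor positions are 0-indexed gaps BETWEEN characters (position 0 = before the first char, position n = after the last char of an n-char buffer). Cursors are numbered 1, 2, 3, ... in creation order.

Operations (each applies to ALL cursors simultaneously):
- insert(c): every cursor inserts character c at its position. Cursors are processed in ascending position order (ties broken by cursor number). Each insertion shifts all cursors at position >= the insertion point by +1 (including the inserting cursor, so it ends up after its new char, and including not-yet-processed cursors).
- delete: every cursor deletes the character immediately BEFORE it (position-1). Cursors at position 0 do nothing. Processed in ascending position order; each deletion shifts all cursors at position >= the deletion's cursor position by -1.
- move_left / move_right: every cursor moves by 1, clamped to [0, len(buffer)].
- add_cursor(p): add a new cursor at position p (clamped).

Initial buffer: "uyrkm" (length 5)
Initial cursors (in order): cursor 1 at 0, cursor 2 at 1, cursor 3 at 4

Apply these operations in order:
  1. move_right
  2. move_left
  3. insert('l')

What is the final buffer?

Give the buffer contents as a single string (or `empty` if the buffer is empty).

Answer: lulyrklm

Derivation:
After op 1 (move_right): buffer="uyrkm" (len 5), cursors c1@1 c2@2 c3@5, authorship .....
After op 2 (move_left): buffer="uyrkm" (len 5), cursors c1@0 c2@1 c3@4, authorship .....
After op 3 (insert('l')): buffer="lulyrklm" (len 8), cursors c1@1 c2@3 c3@7, authorship 1.2...3.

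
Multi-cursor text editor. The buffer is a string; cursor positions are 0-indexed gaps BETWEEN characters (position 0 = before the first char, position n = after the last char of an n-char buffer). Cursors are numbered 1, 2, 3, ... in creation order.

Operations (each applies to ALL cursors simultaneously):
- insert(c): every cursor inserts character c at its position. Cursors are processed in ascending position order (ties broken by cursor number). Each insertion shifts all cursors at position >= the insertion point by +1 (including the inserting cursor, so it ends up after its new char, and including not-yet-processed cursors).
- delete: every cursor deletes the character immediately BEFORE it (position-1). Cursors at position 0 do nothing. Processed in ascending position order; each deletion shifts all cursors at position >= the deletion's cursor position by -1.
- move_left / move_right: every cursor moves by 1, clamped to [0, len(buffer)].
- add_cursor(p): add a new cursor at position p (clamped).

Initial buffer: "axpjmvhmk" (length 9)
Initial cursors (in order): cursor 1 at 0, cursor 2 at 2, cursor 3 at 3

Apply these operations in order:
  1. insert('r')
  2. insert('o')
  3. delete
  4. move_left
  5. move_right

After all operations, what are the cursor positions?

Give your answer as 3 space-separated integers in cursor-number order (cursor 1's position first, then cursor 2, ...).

Answer: 1 4 6

Derivation:
After op 1 (insert('r')): buffer="raxrprjmvhmk" (len 12), cursors c1@1 c2@4 c3@6, authorship 1..2.3......
After op 2 (insert('o')): buffer="roaxroprojmvhmk" (len 15), cursors c1@2 c2@6 c3@9, authorship 11..22.33......
After op 3 (delete): buffer="raxrprjmvhmk" (len 12), cursors c1@1 c2@4 c3@6, authorship 1..2.3......
After op 4 (move_left): buffer="raxrprjmvhmk" (len 12), cursors c1@0 c2@3 c3@5, authorship 1..2.3......
After op 5 (move_right): buffer="raxrprjmvhmk" (len 12), cursors c1@1 c2@4 c3@6, authorship 1..2.3......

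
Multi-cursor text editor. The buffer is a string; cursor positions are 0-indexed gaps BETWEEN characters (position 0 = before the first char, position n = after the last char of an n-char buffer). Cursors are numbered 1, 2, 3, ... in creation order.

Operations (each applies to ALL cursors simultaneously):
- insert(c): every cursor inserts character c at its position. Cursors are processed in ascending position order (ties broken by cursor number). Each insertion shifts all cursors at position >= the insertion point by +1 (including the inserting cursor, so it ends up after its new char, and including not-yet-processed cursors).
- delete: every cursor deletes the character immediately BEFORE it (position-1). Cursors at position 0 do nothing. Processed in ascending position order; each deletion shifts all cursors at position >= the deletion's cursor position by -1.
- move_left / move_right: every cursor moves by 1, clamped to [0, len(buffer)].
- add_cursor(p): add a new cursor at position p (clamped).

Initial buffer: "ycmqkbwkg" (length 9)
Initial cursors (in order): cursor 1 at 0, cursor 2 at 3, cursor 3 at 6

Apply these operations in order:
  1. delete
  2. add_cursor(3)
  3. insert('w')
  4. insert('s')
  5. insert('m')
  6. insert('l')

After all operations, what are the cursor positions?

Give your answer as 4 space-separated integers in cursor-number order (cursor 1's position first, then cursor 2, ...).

Answer: 4 10 20 15

Derivation:
After op 1 (delete): buffer="ycqkwkg" (len 7), cursors c1@0 c2@2 c3@4, authorship .......
After op 2 (add_cursor(3)): buffer="ycqkwkg" (len 7), cursors c1@0 c2@2 c4@3 c3@4, authorship .......
After op 3 (insert('w')): buffer="wycwqwkwwkg" (len 11), cursors c1@1 c2@4 c4@6 c3@8, authorship 1..2.4.3...
After op 4 (insert('s')): buffer="wsycwsqwskwswkg" (len 15), cursors c1@2 c2@6 c4@9 c3@12, authorship 11..22.44.33...
After op 5 (insert('m')): buffer="wsmycwsmqwsmkwsmwkg" (len 19), cursors c1@3 c2@8 c4@12 c3@16, authorship 111..222.444.333...
After op 6 (insert('l')): buffer="wsmlycwsmlqwsmlkwsmlwkg" (len 23), cursors c1@4 c2@10 c4@15 c3@20, authorship 1111..2222.4444.3333...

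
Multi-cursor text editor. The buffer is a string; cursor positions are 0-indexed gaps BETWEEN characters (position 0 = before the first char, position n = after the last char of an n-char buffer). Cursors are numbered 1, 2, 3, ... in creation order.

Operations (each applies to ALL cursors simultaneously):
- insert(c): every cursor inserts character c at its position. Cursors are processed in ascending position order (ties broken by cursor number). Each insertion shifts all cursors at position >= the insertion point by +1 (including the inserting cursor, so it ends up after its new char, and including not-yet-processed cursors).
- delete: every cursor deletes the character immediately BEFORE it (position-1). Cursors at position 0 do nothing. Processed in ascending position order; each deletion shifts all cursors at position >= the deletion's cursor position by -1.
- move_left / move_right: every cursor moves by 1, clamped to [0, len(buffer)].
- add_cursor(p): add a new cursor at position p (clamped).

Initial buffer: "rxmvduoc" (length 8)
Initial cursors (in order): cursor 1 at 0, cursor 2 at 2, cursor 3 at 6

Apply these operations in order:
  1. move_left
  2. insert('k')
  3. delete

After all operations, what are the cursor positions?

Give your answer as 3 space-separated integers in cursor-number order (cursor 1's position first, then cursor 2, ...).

Answer: 0 1 5

Derivation:
After op 1 (move_left): buffer="rxmvduoc" (len 8), cursors c1@0 c2@1 c3@5, authorship ........
After op 2 (insert('k')): buffer="krkxmvdkuoc" (len 11), cursors c1@1 c2@3 c3@8, authorship 1.2....3...
After op 3 (delete): buffer="rxmvduoc" (len 8), cursors c1@0 c2@1 c3@5, authorship ........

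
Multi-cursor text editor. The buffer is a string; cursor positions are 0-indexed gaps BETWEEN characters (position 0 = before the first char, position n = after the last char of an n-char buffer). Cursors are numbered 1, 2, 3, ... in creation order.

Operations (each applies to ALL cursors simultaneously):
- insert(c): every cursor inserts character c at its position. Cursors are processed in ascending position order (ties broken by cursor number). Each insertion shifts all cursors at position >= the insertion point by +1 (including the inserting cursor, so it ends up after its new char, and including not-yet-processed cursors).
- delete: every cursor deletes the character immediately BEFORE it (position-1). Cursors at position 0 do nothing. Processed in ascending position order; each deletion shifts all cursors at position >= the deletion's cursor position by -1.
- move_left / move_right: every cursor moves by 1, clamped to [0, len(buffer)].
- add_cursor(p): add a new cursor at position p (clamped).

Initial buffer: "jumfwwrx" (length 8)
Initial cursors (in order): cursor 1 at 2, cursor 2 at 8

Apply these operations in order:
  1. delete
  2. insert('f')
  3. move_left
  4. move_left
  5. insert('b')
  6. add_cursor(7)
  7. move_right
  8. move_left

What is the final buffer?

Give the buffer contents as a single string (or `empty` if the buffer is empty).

Answer: bjfmfwwbrf

Derivation:
After op 1 (delete): buffer="jmfwwr" (len 6), cursors c1@1 c2@6, authorship ......
After op 2 (insert('f')): buffer="jfmfwwrf" (len 8), cursors c1@2 c2@8, authorship .1.....2
After op 3 (move_left): buffer="jfmfwwrf" (len 8), cursors c1@1 c2@7, authorship .1.....2
After op 4 (move_left): buffer="jfmfwwrf" (len 8), cursors c1@0 c2@6, authorship .1.....2
After op 5 (insert('b')): buffer="bjfmfwwbrf" (len 10), cursors c1@1 c2@8, authorship 1.1....2.2
After op 6 (add_cursor(7)): buffer="bjfmfwwbrf" (len 10), cursors c1@1 c3@7 c2@8, authorship 1.1....2.2
After op 7 (move_right): buffer="bjfmfwwbrf" (len 10), cursors c1@2 c3@8 c2@9, authorship 1.1....2.2
After op 8 (move_left): buffer="bjfmfwwbrf" (len 10), cursors c1@1 c3@7 c2@8, authorship 1.1....2.2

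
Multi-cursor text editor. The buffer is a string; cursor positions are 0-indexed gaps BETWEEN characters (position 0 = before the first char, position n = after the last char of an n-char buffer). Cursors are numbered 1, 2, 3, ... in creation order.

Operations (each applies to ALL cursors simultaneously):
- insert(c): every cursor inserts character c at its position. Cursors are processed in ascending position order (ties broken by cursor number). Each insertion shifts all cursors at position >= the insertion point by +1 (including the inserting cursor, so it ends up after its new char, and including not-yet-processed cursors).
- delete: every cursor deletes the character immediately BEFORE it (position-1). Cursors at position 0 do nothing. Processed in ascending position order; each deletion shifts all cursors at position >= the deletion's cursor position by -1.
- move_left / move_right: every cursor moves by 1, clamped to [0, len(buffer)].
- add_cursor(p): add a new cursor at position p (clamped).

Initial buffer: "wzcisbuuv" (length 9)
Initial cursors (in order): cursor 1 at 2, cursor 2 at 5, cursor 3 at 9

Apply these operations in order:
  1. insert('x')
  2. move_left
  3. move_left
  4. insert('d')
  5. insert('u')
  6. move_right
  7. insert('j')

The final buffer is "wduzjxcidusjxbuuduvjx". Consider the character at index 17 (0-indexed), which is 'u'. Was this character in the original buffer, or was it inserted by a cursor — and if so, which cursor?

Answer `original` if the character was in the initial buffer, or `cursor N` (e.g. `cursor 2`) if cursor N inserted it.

After op 1 (insert('x')): buffer="wzxcisxbuuvx" (len 12), cursors c1@3 c2@7 c3@12, authorship ..1...2....3
After op 2 (move_left): buffer="wzxcisxbuuvx" (len 12), cursors c1@2 c2@6 c3@11, authorship ..1...2....3
After op 3 (move_left): buffer="wzxcisxbuuvx" (len 12), cursors c1@1 c2@5 c3@10, authorship ..1...2....3
After op 4 (insert('d')): buffer="wdzxcidsxbuudvx" (len 15), cursors c1@2 c2@7 c3@13, authorship .1.1..2.2...3.3
After op 5 (insert('u')): buffer="wduzxcidusxbuuduvx" (len 18), cursors c1@3 c2@9 c3@16, authorship .11.1..22.2...33.3
After op 6 (move_right): buffer="wduzxcidusxbuuduvx" (len 18), cursors c1@4 c2@10 c3@17, authorship .11.1..22.2...33.3
After op 7 (insert('j')): buffer="wduzjxcidusjxbuuduvjx" (len 21), cursors c1@5 c2@12 c3@20, authorship .11.11..22.22...33.33
Authorship (.=original, N=cursor N): . 1 1 . 1 1 . . 2 2 . 2 2 . . . 3 3 . 3 3
Index 17: author = 3

Answer: cursor 3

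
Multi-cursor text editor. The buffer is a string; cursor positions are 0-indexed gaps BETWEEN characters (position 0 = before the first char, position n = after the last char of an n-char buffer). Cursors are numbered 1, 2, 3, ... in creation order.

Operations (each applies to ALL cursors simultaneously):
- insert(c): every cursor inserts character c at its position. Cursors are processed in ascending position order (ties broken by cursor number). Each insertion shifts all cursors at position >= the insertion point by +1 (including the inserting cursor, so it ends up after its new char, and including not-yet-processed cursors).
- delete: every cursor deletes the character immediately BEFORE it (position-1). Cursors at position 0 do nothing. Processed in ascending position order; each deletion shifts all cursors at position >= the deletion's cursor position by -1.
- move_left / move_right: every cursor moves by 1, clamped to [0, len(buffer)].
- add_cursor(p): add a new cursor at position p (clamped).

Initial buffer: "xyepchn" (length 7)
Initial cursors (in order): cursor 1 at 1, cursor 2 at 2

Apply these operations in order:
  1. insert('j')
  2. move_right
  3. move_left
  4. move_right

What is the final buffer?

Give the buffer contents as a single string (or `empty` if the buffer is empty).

After op 1 (insert('j')): buffer="xjyjepchn" (len 9), cursors c1@2 c2@4, authorship .1.2.....
After op 2 (move_right): buffer="xjyjepchn" (len 9), cursors c1@3 c2@5, authorship .1.2.....
After op 3 (move_left): buffer="xjyjepchn" (len 9), cursors c1@2 c2@4, authorship .1.2.....
After op 4 (move_right): buffer="xjyjepchn" (len 9), cursors c1@3 c2@5, authorship .1.2.....

Answer: xjyjepchn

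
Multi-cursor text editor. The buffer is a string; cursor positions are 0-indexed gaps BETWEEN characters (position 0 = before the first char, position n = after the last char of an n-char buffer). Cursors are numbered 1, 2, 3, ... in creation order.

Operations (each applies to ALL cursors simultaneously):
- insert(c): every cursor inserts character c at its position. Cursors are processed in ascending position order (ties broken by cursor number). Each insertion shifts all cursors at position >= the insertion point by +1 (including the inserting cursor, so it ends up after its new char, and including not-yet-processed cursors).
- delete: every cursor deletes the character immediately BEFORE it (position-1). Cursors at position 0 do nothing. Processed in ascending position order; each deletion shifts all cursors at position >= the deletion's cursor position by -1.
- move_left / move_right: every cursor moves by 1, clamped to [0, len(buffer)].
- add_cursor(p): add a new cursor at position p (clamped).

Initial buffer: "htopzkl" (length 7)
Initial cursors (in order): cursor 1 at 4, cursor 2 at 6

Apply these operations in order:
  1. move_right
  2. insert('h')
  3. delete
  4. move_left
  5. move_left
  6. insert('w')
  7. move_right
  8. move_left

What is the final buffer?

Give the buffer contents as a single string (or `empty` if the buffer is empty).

Answer: htowpzwkl

Derivation:
After op 1 (move_right): buffer="htopzkl" (len 7), cursors c1@5 c2@7, authorship .......
After op 2 (insert('h')): buffer="htopzhklh" (len 9), cursors c1@6 c2@9, authorship .....1..2
After op 3 (delete): buffer="htopzkl" (len 7), cursors c1@5 c2@7, authorship .......
After op 4 (move_left): buffer="htopzkl" (len 7), cursors c1@4 c2@6, authorship .......
After op 5 (move_left): buffer="htopzkl" (len 7), cursors c1@3 c2@5, authorship .......
After op 6 (insert('w')): buffer="htowpzwkl" (len 9), cursors c1@4 c2@7, authorship ...1..2..
After op 7 (move_right): buffer="htowpzwkl" (len 9), cursors c1@5 c2@8, authorship ...1..2..
After op 8 (move_left): buffer="htowpzwkl" (len 9), cursors c1@4 c2@7, authorship ...1..2..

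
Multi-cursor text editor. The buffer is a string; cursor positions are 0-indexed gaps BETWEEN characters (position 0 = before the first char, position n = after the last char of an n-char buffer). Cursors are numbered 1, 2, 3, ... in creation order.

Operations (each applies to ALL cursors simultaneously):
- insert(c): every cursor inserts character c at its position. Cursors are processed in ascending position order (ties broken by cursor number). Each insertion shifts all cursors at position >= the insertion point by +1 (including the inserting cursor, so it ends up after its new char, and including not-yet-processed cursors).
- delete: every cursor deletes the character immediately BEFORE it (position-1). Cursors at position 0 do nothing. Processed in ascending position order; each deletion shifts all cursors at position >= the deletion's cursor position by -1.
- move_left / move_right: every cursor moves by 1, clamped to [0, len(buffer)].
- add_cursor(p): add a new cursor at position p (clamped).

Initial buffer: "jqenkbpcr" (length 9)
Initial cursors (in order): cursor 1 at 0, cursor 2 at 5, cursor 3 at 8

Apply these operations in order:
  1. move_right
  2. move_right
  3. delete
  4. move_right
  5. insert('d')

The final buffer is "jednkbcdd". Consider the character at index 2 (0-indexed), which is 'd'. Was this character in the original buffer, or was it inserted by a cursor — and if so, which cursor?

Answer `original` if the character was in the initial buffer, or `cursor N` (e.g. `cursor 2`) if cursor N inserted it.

After op 1 (move_right): buffer="jqenkbpcr" (len 9), cursors c1@1 c2@6 c3@9, authorship .........
After op 2 (move_right): buffer="jqenkbpcr" (len 9), cursors c1@2 c2@7 c3@9, authorship .........
After op 3 (delete): buffer="jenkbc" (len 6), cursors c1@1 c2@5 c3@6, authorship ......
After op 4 (move_right): buffer="jenkbc" (len 6), cursors c1@2 c2@6 c3@6, authorship ......
After op 5 (insert('d')): buffer="jednkbcdd" (len 9), cursors c1@3 c2@9 c3@9, authorship ..1....23
Authorship (.=original, N=cursor N): . . 1 . . . . 2 3
Index 2: author = 1

Answer: cursor 1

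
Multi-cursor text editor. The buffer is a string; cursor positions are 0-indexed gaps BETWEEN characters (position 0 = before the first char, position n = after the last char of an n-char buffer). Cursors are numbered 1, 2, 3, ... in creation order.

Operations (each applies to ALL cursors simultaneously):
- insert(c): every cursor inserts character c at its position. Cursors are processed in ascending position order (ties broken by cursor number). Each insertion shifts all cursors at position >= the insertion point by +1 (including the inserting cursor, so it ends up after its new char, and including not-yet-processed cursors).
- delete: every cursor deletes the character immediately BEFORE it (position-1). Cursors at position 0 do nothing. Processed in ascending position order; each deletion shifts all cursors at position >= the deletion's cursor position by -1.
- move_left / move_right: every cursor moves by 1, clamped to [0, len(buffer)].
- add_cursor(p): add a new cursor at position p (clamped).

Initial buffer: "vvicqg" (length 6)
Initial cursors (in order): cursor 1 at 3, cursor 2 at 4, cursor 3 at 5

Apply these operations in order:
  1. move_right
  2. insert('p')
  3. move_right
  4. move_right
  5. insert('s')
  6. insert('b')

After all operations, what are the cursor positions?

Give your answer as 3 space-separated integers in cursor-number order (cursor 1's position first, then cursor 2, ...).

Answer: 9 15 15

Derivation:
After op 1 (move_right): buffer="vvicqg" (len 6), cursors c1@4 c2@5 c3@6, authorship ......
After op 2 (insert('p')): buffer="vvicpqpgp" (len 9), cursors c1@5 c2@7 c3@9, authorship ....1.2.3
After op 3 (move_right): buffer="vvicpqpgp" (len 9), cursors c1@6 c2@8 c3@9, authorship ....1.2.3
After op 4 (move_right): buffer="vvicpqpgp" (len 9), cursors c1@7 c2@9 c3@9, authorship ....1.2.3
After op 5 (insert('s')): buffer="vvicpqpsgpss" (len 12), cursors c1@8 c2@12 c3@12, authorship ....1.21.323
After op 6 (insert('b')): buffer="vvicpqpsbgpssbb" (len 15), cursors c1@9 c2@15 c3@15, authorship ....1.211.32323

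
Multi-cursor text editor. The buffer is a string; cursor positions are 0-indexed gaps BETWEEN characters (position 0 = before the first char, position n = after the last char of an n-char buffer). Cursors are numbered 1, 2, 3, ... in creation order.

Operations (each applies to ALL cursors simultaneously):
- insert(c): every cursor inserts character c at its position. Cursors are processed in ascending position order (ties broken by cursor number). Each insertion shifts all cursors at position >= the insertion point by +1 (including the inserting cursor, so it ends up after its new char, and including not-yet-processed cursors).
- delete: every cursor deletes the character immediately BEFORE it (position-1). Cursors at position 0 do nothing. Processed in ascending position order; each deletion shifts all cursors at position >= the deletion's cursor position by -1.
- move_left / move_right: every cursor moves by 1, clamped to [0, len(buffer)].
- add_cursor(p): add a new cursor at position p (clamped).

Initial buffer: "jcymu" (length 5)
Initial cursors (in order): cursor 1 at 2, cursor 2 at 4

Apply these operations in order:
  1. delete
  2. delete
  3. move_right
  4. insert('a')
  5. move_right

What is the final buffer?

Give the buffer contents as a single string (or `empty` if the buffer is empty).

After op 1 (delete): buffer="jyu" (len 3), cursors c1@1 c2@2, authorship ...
After op 2 (delete): buffer="u" (len 1), cursors c1@0 c2@0, authorship .
After op 3 (move_right): buffer="u" (len 1), cursors c1@1 c2@1, authorship .
After op 4 (insert('a')): buffer="uaa" (len 3), cursors c1@3 c2@3, authorship .12
After op 5 (move_right): buffer="uaa" (len 3), cursors c1@3 c2@3, authorship .12

Answer: uaa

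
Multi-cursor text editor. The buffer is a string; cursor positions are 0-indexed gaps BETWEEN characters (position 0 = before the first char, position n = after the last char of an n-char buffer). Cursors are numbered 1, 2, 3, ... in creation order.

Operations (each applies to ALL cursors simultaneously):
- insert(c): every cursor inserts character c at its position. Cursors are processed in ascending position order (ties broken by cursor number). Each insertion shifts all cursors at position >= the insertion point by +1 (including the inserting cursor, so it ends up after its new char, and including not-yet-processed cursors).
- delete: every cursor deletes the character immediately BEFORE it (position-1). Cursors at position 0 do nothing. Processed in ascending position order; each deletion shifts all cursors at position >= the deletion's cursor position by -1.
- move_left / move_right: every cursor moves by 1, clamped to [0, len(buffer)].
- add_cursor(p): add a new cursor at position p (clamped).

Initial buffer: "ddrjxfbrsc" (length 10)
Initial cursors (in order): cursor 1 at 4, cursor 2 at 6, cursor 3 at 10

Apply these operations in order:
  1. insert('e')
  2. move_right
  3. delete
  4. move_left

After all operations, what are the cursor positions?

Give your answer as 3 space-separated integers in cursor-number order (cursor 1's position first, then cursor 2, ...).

After op 1 (insert('e')): buffer="ddrjexfebrsce" (len 13), cursors c1@5 c2@8 c3@13, authorship ....1..2....3
After op 2 (move_right): buffer="ddrjexfebrsce" (len 13), cursors c1@6 c2@9 c3@13, authorship ....1..2....3
After op 3 (delete): buffer="ddrjefersc" (len 10), cursors c1@5 c2@7 c3@10, authorship ....1.2...
After op 4 (move_left): buffer="ddrjefersc" (len 10), cursors c1@4 c2@6 c3@9, authorship ....1.2...

Answer: 4 6 9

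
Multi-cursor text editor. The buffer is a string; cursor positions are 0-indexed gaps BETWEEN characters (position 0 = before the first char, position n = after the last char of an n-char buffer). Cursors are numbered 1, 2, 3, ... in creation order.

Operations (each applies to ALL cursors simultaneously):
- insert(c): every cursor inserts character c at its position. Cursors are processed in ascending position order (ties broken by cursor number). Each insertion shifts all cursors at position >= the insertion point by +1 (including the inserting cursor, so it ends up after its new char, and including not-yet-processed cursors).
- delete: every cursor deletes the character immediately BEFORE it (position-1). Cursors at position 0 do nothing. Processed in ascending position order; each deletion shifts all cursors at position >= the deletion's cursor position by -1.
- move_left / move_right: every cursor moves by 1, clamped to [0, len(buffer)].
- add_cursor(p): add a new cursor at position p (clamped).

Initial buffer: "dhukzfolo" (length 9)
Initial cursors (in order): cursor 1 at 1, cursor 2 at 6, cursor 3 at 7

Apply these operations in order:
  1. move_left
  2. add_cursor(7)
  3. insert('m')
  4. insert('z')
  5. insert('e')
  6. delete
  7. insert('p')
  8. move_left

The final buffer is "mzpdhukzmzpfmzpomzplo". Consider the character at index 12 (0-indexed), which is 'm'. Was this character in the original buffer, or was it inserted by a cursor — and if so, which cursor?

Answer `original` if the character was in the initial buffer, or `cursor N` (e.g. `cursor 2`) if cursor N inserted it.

After op 1 (move_left): buffer="dhukzfolo" (len 9), cursors c1@0 c2@5 c3@6, authorship .........
After op 2 (add_cursor(7)): buffer="dhukzfolo" (len 9), cursors c1@0 c2@5 c3@6 c4@7, authorship .........
After op 3 (insert('m')): buffer="mdhukzmfmomlo" (len 13), cursors c1@1 c2@7 c3@9 c4@11, authorship 1.....2.3.4..
After op 4 (insert('z')): buffer="mzdhukzmzfmzomzlo" (len 17), cursors c1@2 c2@9 c3@12 c4@15, authorship 11.....22.33.44..
After op 5 (insert('e')): buffer="mzedhukzmzefmzeomzelo" (len 21), cursors c1@3 c2@11 c3@15 c4@19, authorship 111.....222.333.444..
After op 6 (delete): buffer="mzdhukzmzfmzomzlo" (len 17), cursors c1@2 c2@9 c3@12 c4@15, authorship 11.....22.33.44..
After op 7 (insert('p')): buffer="mzpdhukzmzpfmzpomzplo" (len 21), cursors c1@3 c2@11 c3@15 c4@19, authorship 111.....222.333.444..
After op 8 (move_left): buffer="mzpdhukzmzpfmzpomzplo" (len 21), cursors c1@2 c2@10 c3@14 c4@18, authorship 111.....222.333.444..
Authorship (.=original, N=cursor N): 1 1 1 . . . . . 2 2 2 . 3 3 3 . 4 4 4 . .
Index 12: author = 3

Answer: cursor 3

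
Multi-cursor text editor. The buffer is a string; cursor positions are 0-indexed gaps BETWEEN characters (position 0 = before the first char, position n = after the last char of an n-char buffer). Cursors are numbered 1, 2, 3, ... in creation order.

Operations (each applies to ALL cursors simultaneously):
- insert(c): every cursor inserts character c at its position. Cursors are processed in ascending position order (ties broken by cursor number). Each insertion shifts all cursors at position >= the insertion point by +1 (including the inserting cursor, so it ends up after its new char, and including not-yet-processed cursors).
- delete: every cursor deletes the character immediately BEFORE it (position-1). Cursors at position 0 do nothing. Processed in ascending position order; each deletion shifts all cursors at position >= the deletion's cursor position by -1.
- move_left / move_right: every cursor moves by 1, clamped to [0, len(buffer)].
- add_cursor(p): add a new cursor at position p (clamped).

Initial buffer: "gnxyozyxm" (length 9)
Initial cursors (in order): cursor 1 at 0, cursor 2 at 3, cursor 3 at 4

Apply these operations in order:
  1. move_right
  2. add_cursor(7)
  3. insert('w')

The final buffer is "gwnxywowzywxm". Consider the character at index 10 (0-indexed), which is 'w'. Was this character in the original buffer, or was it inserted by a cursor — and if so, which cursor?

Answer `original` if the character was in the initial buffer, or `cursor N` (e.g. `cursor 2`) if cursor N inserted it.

After op 1 (move_right): buffer="gnxyozyxm" (len 9), cursors c1@1 c2@4 c3@5, authorship .........
After op 2 (add_cursor(7)): buffer="gnxyozyxm" (len 9), cursors c1@1 c2@4 c3@5 c4@7, authorship .........
After op 3 (insert('w')): buffer="gwnxywowzywxm" (len 13), cursors c1@2 c2@6 c3@8 c4@11, authorship .1...2.3..4..
Authorship (.=original, N=cursor N): . 1 . . . 2 . 3 . . 4 . .
Index 10: author = 4

Answer: cursor 4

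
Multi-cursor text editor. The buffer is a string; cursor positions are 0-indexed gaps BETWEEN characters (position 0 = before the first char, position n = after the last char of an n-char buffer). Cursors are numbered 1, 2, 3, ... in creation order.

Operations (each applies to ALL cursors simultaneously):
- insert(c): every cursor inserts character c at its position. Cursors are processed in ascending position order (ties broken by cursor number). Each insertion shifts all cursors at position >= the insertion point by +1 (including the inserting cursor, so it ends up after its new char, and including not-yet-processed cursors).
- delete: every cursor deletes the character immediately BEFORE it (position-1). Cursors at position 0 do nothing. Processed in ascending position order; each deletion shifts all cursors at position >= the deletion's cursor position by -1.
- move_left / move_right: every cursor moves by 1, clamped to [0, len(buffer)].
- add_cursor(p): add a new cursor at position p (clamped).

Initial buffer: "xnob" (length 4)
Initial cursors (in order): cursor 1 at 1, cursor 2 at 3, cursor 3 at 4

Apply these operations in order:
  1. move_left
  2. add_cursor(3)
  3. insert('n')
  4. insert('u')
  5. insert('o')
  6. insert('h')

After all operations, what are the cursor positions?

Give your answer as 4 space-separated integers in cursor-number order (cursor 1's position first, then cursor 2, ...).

After op 1 (move_left): buffer="xnob" (len 4), cursors c1@0 c2@2 c3@3, authorship ....
After op 2 (add_cursor(3)): buffer="xnob" (len 4), cursors c1@0 c2@2 c3@3 c4@3, authorship ....
After op 3 (insert('n')): buffer="nxnnonnb" (len 8), cursors c1@1 c2@4 c3@7 c4@7, authorship 1..2.34.
After op 4 (insert('u')): buffer="nuxnnuonnuub" (len 12), cursors c1@2 c2@6 c3@11 c4@11, authorship 11..22.3434.
After op 5 (insert('o')): buffer="nuoxnnuoonnuuoob" (len 16), cursors c1@3 c2@8 c3@15 c4@15, authorship 111..222.343434.
After op 6 (insert('h')): buffer="nuohxnnuohonnuuoohhb" (len 20), cursors c1@4 c2@10 c3@19 c4@19, authorship 1111..2222.34343434.

Answer: 4 10 19 19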